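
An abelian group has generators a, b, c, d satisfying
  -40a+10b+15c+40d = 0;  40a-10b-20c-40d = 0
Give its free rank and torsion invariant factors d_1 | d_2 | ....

rank_ℚ(R)=2; free=4−2=2
SNF(R) diag = [5, 10] → torsion [5, 10]

Answer: M ≅ ℤ^2 ⊕ ℤ/5 ⊕ ℤ/10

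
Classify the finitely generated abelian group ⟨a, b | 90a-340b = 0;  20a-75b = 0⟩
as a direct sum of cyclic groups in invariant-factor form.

rank_ℚ(R)=2; free=2−2=0
SNF(R) diag = [5, 10] → torsion [5, 10]

Answer: M ≅ ℤ/5 ⊕ ℤ/10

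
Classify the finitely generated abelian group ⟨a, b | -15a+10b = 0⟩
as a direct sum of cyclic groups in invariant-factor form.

Answer: M ≅ ℤ^1 ⊕ ℤ/5

Derivation:
rank_ℚ(R)=1; free=2−1=1
SNF(R) diag = [5] → torsion [5]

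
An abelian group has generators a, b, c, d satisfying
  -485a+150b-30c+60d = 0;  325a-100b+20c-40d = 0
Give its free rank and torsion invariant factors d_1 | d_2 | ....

Answer: M ≅ ℤ^2 ⊕ ℤ/5 ⊕ ℤ/10

Derivation:
rank_ℚ(R)=2; free=4−2=2
SNF(R) diag = [5, 10] → torsion [5, 10]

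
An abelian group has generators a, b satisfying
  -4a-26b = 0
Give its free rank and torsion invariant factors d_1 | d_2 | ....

Answer: M ≅ ℤ^1 ⊕ ℤ/2

Derivation:
rank_ℚ(R)=1; free=2−1=1
SNF(R) diag = [2] → torsion [2]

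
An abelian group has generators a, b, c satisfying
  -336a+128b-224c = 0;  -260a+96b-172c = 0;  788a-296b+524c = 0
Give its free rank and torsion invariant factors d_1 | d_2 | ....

rank_ℚ(R)=3; free=3−3=0
SNF(R) diag = [4, 8, 16] → torsion [4, 8, 16]

Answer: M ≅ ℤ/4 ⊕ ℤ/8 ⊕ ℤ/16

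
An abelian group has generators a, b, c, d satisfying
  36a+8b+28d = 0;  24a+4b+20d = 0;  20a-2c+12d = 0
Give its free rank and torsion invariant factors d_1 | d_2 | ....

Answer: M ≅ ℤ^1 ⊕ ℤ/2 ⊕ ℤ/4 ⊕ ℤ/12

Derivation:
rank_ℚ(R)=3; free=4−3=1
SNF(R) diag = [2, 4, 12] → torsion [2, 4, 12]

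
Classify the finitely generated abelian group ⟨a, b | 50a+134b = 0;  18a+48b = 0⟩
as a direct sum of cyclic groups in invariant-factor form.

Answer: M ≅ ℤ/2 ⊕ ℤ/6

Derivation:
rank_ℚ(R)=2; free=2−2=0
SNF(R) diag = [2, 6] → torsion [2, 6]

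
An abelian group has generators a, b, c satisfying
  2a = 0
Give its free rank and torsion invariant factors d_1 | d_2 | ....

Answer: M ≅ ℤ^2 ⊕ ℤ/2

Derivation:
rank_ℚ(R)=1; free=3−1=2
SNF(R) diag = [2] → torsion [2]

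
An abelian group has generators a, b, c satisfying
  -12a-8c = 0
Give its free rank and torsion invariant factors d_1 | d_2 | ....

Answer: M ≅ ℤ^2 ⊕ ℤ/4

Derivation:
rank_ℚ(R)=1; free=3−1=2
SNF(R) diag = [4] → torsion [4]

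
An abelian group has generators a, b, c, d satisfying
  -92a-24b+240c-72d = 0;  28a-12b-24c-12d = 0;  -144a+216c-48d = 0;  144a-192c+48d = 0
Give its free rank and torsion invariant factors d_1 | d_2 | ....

Answer: M ≅ ℤ/4 ⊕ ℤ/12 ⊕ ℤ/24 ⊕ ℤ/48

Derivation:
rank_ℚ(R)=4; free=4−4=0
SNF(R) diag = [4, 12, 24, 48] → torsion [4, 12, 24, 48]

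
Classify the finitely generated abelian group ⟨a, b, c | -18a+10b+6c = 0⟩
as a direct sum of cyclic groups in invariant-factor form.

rank_ℚ(R)=1; free=3−1=2
SNF(R) diag = [2] → torsion [2]

Answer: M ≅ ℤ^2 ⊕ ℤ/2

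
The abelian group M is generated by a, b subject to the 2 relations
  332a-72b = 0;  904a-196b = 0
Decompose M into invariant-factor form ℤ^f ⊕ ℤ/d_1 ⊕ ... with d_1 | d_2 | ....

Answer: M ≅ ℤ/4 ⊕ ℤ/4

Derivation:
rank_ℚ(R)=2; free=2−2=0
SNF(R) diag = [4, 4] → torsion [4, 4]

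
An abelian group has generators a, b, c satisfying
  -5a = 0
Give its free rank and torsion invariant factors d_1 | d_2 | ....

Answer: M ≅ ℤ^2 ⊕ ℤ/5

Derivation:
rank_ℚ(R)=1; free=3−1=2
SNF(R) diag = [5] → torsion [5]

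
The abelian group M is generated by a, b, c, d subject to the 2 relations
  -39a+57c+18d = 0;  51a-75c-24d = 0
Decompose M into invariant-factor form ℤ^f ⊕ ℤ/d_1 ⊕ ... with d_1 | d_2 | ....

Answer: M ≅ ℤ^2 ⊕ ℤ/3 ⊕ ℤ/6

Derivation:
rank_ℚ(R)=2; free=4−2=2
SNF(R) diag = [3, 6] → torsion [3, 6]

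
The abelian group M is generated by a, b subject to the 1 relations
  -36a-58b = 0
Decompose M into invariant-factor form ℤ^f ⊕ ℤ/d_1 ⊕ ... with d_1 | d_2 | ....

Answer: M ≅ ℤ^1 ⊕ ℤ/2

Derivation:
rank_ℚ(R)=1; free=2−1=1
SNF(R) diag = [2] → torsion [2]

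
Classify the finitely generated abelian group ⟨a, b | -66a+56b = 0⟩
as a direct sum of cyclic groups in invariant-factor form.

Answer: M ≅ ℤ^1 ⊕ ℤ/2

Derivation:
rank_ℚ(R)=1; free=2−1=1
SNF(R) diag = [2] → torsion [2]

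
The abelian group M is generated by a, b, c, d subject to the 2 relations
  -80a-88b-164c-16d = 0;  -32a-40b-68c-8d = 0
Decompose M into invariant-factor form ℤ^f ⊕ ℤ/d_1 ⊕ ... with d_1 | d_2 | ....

Answer: M ≅ ℤ^2 ⊕ ℤ/4 ⊕ ℤ/8

Derivation:
rank_ℚ(R)=2; free=4−2=2
SNF(R) diag = [4, 8] → torsion [4, 8]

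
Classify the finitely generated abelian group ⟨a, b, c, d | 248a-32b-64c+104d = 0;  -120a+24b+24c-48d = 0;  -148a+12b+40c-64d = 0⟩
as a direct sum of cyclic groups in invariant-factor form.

Answer: M ≅ ℤ^1 ⊕ ℤ/4 ⊕ ℤ/8 ⊕ ℤ/24

Derivation:
rank_ℚ(R)=3; free=4−3=1
SNF(R) diag = [4, 8, 24] → torsion [4, 8, 24]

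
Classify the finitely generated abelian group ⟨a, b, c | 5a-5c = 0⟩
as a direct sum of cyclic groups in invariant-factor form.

rank_ℚ(R)=1; free=3−1=2
SNF(R) diag = [5] → torsion [5]

Answer: M ≅ ℤ^2 ⊕ ℤ/5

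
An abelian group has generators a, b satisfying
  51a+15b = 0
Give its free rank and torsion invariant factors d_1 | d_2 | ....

rank_ℚ(R)=1; free=2−1=1
SNF(R) diag = [3] → torsion [3]

Answer: M ≅ ℤ^1 ⊕ ℤ/3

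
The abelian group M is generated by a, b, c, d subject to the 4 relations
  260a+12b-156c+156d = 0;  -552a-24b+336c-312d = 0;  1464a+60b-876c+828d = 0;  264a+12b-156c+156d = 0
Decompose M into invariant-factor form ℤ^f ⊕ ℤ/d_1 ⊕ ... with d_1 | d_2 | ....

rank_ℚ(R)=4; free=4−4=0
SNF(R) diag = [4, 12, 24, 48] → torsion [4, 12, 24, 48]

Answer: M ≅ ℤ/4 ⊕ ℤ/12 ⊕ ℤ/24 ⊕ ℤ/48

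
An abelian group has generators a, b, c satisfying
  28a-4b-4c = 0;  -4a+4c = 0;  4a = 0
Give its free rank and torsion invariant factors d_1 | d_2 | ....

Answer: M ≅ ℤ/4 ⊕ ℤ/4 ⊕ ℤ/4

Derivation:
rank_ℚ(R)=3; free=3−3=0
SNF(R) diag = [4, 4, 4] → torsion [4, 4, 4]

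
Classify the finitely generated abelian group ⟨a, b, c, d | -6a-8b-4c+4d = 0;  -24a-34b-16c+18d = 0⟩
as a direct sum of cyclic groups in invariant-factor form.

rank_ℚ(R)=2; free=4−2=2
SNF(R) diag = [2, 2] → torsion [2, 2]

Answer: M ≅ ℤ^2 ⊕ ℤ/2 ⊕ ℤ/2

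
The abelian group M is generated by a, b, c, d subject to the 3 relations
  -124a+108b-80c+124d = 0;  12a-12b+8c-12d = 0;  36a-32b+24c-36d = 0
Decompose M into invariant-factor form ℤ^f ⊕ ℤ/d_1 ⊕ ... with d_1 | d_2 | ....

Answer: M ≅ ℤ^1 ⊕ ℤ/4 ⊕ ℤ/4 ⊕ ℤ/8

Derivation:
rank_ℚ(R)=3; free=4−3=1
SNF(R) diag = [4, 4, 8] → torsion [4, 4, 8]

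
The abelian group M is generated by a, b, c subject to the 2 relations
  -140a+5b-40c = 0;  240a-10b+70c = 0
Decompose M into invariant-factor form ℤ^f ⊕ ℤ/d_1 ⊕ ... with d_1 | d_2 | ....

rank_ℚ(R)=2; free=3−2=1
SNF(R) diag = [5, 10] → torsion [5, 10]

Answer: M ≅ ℤ^1 ⊕ ℤ/5 ⊕ ℤ/10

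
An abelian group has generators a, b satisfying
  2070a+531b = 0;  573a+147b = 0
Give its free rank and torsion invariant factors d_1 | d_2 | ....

rank_ℚ(R)=2; free=2−2=0
SNF(R) diag = [3, 9] → torsion [3, 9]

Answer: M ≅ ℤ/3 ⊕ ℤ/9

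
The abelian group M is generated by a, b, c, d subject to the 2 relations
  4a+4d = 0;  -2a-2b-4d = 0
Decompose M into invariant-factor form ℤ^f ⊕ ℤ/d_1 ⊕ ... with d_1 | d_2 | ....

rank_ℚ(R)=2; free=4−2=2
SNF(R) diag = [2, 4] → torsion [2, 4]

Answer: M ≅ ℤ^2 ⊕ ℤ/2 ⊕ ℤ/4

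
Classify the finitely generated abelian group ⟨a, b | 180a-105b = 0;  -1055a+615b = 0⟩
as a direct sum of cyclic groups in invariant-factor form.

Answer: M ≅ ℤ/5 ⊕ ℤ/15

Derivation:
rank_ℚ(R)=2; free=2−2=0
SNF(R) diag = [5, 15] → torsion [5, 15]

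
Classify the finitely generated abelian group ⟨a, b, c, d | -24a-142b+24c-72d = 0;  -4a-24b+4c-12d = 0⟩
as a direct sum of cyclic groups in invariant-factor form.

rank_ℚ(R)=2; free=4−2=2
SNF(R) diag = [2, 4] → torsion [2, 4]

Answer: M ≅ ℤ^2 ⊕ ℤ/2 ⊕ ℤ/4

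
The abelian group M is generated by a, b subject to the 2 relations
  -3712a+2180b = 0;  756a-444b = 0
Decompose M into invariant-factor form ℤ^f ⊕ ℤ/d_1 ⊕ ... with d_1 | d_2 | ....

Answer: M ≅ ℤ/4 ⊕ ℤ/12

Derivation:
rank_ℚ(R)=2; free=2−2=0
SNF(R) diag = [4, 12] → torsion [4, 12]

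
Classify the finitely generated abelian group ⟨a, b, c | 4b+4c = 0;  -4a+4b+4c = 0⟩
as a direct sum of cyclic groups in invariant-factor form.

rank_ℚ(R)=2; free=3−2=1
SNF(R) diag = [4, 4] → torsion [4, 4]

Answer: M ≅ ℤ^1 ⊕ ℤ/4 ⊕ ℤ/4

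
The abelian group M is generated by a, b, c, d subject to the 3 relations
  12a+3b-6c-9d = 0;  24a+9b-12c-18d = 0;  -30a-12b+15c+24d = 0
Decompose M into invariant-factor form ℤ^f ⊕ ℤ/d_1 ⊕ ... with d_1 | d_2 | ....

rank_ℚ(R)=3; free=4−3=1
SNF(R) diag = [3, 3, 3] → torsion [3, 3, 3]

Answer: M ≅ ℤ^1 ⊕ ℤ/3 ⊕ ℤ/3 ⊕ ℤ/3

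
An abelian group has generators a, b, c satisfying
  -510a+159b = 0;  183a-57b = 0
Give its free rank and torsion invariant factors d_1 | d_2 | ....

Answer: M ≅ ℤ^1 ⊕ ℤ/3 ⊕ ℤ/9

Derivation:
rank_ℚ(R)=2; free=3−2=1
SNF(R) diag = [3, 9] → torsion [3, 9]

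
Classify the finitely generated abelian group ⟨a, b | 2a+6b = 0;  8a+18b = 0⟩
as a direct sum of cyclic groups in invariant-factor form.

Answer: M ≅ ℤ/2 ⊕ ℤ/6

Derivation:
rank_ℚ(R)=2; free=2−2=0
SNF(R) diag = [2, 6] → torsion [2, 6]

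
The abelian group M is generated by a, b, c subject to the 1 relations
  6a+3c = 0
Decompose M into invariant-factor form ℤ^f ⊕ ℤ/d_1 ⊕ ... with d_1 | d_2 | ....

rank_ℚ(R)=1; free=3−1=2
SNF(R) diag = [3] → torsion [3]

Answer: M ≅ ℤ^2 ⊕ ℤ/3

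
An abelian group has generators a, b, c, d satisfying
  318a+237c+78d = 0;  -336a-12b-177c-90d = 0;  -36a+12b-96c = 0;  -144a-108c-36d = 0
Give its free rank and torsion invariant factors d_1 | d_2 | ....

rank_ℚ(R)=4; free=4−4=0
SNF(R) diag = [3, 6, 12, 36] → torsion [3, 6, 12, 36]

Answer: M ≅ ℤ/3 ⊕ ℤ/6 ⊕ ℤ/12 ⊕ ℤ/36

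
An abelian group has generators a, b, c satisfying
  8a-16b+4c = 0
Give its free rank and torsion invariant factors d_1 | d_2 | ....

rank_ℚ(R)=1; free=3−1=2
SNF(R) diag = [4] → torsion [4]

Answer: M ≅ ℤ^2 ⊕ ℤ/4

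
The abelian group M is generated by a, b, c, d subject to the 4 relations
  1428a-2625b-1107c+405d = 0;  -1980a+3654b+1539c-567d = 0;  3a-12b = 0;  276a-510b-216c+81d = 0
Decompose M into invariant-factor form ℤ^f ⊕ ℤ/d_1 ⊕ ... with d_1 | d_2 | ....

Answer: M ≅ ℤ/3 ⊕ ℤ/9 ⊕ ℤ/27 ⊕ ℤ/81

Derivation:
rank_ℚ(R)=4; free=4−4=0
SNF(R) diag = [3, 9, 27, 81] → torsion [3, 9, 27, 81]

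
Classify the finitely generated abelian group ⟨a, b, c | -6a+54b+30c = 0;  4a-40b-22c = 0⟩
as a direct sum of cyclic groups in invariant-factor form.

rank_ℚ(R)=2; free=3−2=1
SNF(R) diag = [2, 6] → torsion [2, 6]

Answer: M ≅ ℤ^1 ⊕ ℤ/2 ⊕ ℤ/6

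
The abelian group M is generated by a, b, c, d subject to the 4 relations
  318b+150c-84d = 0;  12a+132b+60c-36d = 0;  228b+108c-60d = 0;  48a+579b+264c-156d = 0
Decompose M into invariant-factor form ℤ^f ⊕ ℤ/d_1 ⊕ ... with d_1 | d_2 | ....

rank_ℚ(R)=4; free=4−4=0
SNF(R) diag = [3, 6, 12, 12] → torsion [3, 6, 12, 12]

Answer: M ≅ ℤ/3 ⊕ ℤ/6 ⊕ ℤ/12 ⊕ ℤ/12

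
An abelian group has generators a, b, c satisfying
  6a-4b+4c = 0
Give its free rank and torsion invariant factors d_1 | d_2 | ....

rank_ℚ(R)=1; free=3−1=2
SNF(R) diag = [2] → torsion [2]

Answer: M ≅ ℤ^2 ⊕ ℤ/2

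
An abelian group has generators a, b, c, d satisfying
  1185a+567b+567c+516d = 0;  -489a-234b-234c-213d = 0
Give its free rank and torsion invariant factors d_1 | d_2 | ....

Answer: M ≅ ℤ^2 ⊕ ℤ/3 ⊕ ℤ/9

Derivation:
rank_ℚ(R)=2; free=4−2=2
SNF(R) diag = [3, 9] → torsion [3, 9]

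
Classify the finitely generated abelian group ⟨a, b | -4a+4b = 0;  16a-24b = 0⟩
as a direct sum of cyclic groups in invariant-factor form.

Answer: M ≅ ℤ/4 ⊕ ℤ/8

Derivation:
rank_ℚ(R)=2; free=2−2=0
SNF(R) diag = [4, 8] → torsion [4, 8]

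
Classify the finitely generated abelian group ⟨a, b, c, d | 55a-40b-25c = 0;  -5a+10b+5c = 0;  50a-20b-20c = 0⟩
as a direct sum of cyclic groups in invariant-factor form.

Answer: M ≅ ℤ^1 ⊕ ℤ/5 ⊕ ℤ/10 ⊕ ℤ/30

Derivation:
rank_ℚ(R)=3; free=4−3=1
SNF(R) diag = [5, 10, 30] → torsion [5, 10, 30]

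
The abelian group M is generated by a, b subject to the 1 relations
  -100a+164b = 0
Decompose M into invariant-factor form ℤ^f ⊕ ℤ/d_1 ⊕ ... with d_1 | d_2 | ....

rank_ℚ(R)=1; free=2−1=1
SNF(R) diag = [4] → torsion [4]

Answer: M ≅ ℤ^1 ⊕ ℤ/4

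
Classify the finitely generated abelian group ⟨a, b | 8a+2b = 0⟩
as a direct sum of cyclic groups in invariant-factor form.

rank_ℚ(R)=1; free=2−1=1
SNF(R) diag = [2] → torsion [2]

Answer: M ≅ ℤ^1 ⊕ ℤ/2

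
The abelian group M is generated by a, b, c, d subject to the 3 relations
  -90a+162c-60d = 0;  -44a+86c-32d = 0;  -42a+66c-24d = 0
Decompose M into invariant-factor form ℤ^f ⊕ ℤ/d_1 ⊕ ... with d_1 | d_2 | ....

rank_ℚ(R)=3; free=4−3=1
SNF(R) diag = [2, 6, 12] → torsion [2, 6, 12]

Answer: M ≅ ℤ^1 ⊕ ℤ/2 ⊕ ℤ/6 ⊕ ℤ/12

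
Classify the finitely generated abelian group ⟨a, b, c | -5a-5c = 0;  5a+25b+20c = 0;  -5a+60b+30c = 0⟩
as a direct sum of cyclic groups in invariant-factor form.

rank_ℚ(R)=3; free=3−3=0
SNF(R) diag = [5, 5, 5] → torsion [5, 5, 5]

Answer: M ≅ ℤ/5 ⊕ ℤ/5 ⊕ ℤ/5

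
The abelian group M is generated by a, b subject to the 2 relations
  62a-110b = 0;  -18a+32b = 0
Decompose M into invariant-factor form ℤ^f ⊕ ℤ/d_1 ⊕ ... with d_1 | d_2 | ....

rank_ℚ(R)=2; free=2−2=0
SNF(R) diag = [2, 2] → torsion [2, 2]

Answer: M ≅ ℤ/2 ⊕ ℤ/2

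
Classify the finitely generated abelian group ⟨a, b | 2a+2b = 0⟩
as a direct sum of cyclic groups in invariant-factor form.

rank_ℚ(R)=1; free=2−1=1
SNF(R) diag = [2] → torsion [2]

Answer: M ≅ ℤ^1 ⊕ ℤ/2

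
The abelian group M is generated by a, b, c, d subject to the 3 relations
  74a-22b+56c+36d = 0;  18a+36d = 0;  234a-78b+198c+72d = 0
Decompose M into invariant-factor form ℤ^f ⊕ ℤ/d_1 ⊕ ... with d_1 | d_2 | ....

rank_ℚ(R)=3; free=4−3=1
SNF(R) diag = [2, 6, 18] → torsion [2, 6, 18]

Answer: M ≅ ℤ^1 ⊕ ℤ/2 ⊕ ℤ/6 ⊕ ℤ/18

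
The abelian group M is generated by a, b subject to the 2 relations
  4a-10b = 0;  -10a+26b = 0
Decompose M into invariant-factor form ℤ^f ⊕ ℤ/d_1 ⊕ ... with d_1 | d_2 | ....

rank_ℚ(R)=2; free=2−2=0
SNF(R) diag = [2, 2] → torsion [2, 2]

Answer: M ≅ ℤ/2 ⊕ ℤ/2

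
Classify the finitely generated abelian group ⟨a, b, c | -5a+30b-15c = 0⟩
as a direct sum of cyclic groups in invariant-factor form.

rank_ℚ(R)=1; free=3−1=2
SNF(R) diag = [5] → torsion [5]

Answer: M ≅ ℤ^2 ⊕ ℤ/5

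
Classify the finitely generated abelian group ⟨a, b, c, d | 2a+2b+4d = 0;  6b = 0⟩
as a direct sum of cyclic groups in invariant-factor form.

Answer: M ≅ ℤ^2 ⊕ ℤ/2 ⊕ ℤ/6

Derivation:
rank_ℚ(R)=2; free=4−2=2
SNF(R) diag = [2, 6] → torsion [2, 6]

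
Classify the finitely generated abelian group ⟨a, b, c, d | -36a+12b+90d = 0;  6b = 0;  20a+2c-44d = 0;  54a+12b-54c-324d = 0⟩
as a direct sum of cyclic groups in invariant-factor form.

Answer: M ≅ ℤ/2 ⊕ ℤ/6 ⊕ ℤ/18 ⊕ ℤ/54

Derivation:
rank_ℚ(R)=4; free=4−4=0
SNF(R) diag = [2, 6, 18, 54] → torsion [2, 6, 18, 54]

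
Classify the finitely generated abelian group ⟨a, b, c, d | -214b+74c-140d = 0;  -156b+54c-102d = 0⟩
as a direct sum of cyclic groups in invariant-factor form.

Answer: M ≅ ℤ^2 ⊕ ℤ/2 ⊕ ℤ/6

Derivation:
rank_ℚ(R)=2; free=4−2=2
SNF(R) diag = [2, 6] → torsion [2, 6]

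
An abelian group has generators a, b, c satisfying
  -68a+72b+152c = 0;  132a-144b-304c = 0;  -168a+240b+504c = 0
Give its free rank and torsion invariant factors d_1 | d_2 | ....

Answer: M ≅ ℤ/4 ⊕ ℤ/8 ⊕ ℤ/24

Derivation:
rank_ℚ(R)=3; free=3−3=0
SNF(R) diag = [4, 8, 24] → torsion [4, 8, 24]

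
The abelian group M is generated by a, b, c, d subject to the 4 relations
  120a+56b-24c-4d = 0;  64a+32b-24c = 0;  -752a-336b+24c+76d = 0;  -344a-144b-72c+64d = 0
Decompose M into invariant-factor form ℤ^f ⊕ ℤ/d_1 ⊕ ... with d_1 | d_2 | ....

Answer: M ≅ ℤ/4 ⊕ ℤ/8 ⊕ ℤ/24 ⊕ ℤ/72

Derivation:
rank_ℚ(R)=4; free=4−4=0
SNF(R) diag = [4, 8, 24, 72] → torsion [4, 8, 24, 72]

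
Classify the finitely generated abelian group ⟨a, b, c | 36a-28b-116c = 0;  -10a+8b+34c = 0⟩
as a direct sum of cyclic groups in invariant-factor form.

rank_ℚ(R)=2; free=3−2=1
SNF(R) diag = [2, 4] → torsion [2, 4]

Answer: M ≅ ℤ^1 ⊕ ℤ/2 ⊕ ℤ/4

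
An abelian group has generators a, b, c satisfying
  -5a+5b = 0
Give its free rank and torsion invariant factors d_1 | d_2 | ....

Answer: M ≅ ℤ^2 ⊕ ℤ/5

Derivation:
rank_ℚ(R)=1; free=3−1=2
SNF(R) diag = [5] → torsion [5]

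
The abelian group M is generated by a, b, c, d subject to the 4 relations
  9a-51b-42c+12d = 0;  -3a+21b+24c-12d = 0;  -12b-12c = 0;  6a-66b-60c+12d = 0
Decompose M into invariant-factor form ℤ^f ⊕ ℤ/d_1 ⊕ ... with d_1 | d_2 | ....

Answer: M ≅ ℤ/3 ⊕ ℤ/6 ⊕ ℤ/12 ⊕ ℤ/12

Derivation:
rank_ℚ(R)=4; free=4−4=0
SNF(R) diag = [3, 6, 12, 12] → torsion [3, 6, 12, 12]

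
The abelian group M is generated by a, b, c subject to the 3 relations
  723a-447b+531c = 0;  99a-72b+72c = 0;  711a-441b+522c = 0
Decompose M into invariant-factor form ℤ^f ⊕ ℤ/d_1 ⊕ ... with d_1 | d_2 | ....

rank_ℚ(R)=3; free=3−3=0
SNF(R) diag = [3, 9, 27] → torsion [3, 9, 27]

Answer: M ≅ ℤ/3 ⊕ ℤ/9 ⊕ ℤ/27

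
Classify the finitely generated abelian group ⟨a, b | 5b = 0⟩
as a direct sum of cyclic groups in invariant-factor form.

Answer: M ≅ ℤ^1 ⊕ ℤ/5

Derivation:
rank_ℚ(R)=1; free=2−1=1
SNF(R) diag = [5] → torsion [5]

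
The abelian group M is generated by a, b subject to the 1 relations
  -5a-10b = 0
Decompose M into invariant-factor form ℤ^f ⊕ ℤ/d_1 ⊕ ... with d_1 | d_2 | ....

Answer: M ≅ ℤ^1 ⊕ ℤ/5

Derivation:
rank_ℚ(R)=1; free=2−1=1
SNF(R) diag = [5] → torsion [5]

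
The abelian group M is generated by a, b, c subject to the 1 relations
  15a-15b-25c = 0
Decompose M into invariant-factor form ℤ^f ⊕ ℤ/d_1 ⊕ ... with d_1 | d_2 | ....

rank_ℚ(R)=1; free=3−1=2
SNF(R) diag = [5] → torsion [5]

Answer: M ≅ ℤ^2 ⊕ ℤ/5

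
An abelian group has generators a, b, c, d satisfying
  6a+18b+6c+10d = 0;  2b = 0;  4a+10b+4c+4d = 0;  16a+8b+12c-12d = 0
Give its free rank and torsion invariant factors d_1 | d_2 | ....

Answer: M ≅ ℤ/2 ⊕ ℤ/2 ⊕ ℤ/4 ⊕ ℤ/8

Derivation:
rank_ℚ(R)=4; free=4−4=0
SNF(R) diag = [2, 2, 4, 8] → torsion [2, 2, 4, 8]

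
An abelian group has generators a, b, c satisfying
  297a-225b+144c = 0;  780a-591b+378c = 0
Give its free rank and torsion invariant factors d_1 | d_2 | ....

Answer: M ≅ ℤ^1 ⊕ ℤ/3 ⊕ ℤ/9

Derivation:
rank_ℚ(R)=2; free=3−2=1
SNF(R) diag = [3, 9] → torsion [3, 9]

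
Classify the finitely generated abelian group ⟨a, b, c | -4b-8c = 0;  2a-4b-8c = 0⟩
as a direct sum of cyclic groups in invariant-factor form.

Answer: M ≅ ℤ^1 ⊕ ℤ/2 ⊕ ℤ/4

Derivation:
rank_ℚ(R)=2; free=3−2=1
SNF(R) diag = [2, 4] → torsion [2, 4]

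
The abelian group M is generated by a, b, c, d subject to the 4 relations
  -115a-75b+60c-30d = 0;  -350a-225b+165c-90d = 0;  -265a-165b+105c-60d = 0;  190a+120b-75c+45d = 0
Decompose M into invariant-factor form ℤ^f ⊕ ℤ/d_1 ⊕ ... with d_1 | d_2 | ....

Answer: M ≅ ℤ/5 ⊕ ℤ/15 ⊕ ℤ/15 ⊕ ℤ/15

Derivation:
rank_ℚ(R)=4; free=4−4=0
SNF(R) diag = [5, 15, 15, 15] → torsion [5, 15, 15, 15]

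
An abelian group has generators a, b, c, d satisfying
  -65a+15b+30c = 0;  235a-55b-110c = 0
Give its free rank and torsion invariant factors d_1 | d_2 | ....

Answer: M ≅ ℤ^2 ⊕ ℤ/5 ⊕ ℤ/10

Derivation:
rank_ℚ(R)=2; free=4−2=2
SNF(R) diag = [5, 10] → torsion [5, 10]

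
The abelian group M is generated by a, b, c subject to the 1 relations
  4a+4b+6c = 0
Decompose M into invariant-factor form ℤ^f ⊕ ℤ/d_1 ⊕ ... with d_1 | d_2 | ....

rank_ℚ(R)=1; free=3−1=2
SNF(R) diag = [2] → torsion [2]

Answer: M ≅ ℤ^2 ⊕ ℤ/2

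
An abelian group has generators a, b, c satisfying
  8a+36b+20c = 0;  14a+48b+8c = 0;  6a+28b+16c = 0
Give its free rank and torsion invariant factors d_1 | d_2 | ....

rank_ℚ(R)=3; free=3−3=0
SNF(R) diag = [2, 4, 12] → torsion [2, 4, 12]

Answer: M ≅ ℤ/2 ⊕ ℤ/4 ⊕ ℤ/12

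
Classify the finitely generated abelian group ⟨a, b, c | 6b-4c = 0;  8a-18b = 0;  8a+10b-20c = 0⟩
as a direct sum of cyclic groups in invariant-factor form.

Answer: M ≅ ℤ/2 ⊕ ℤ/4 ⊕ ℤ/8

Derivation:
rank_ℚ(R)=3; free=3−3=0
SNF(R) diag = [2, 4, 8] → torsion [2, 4, 8]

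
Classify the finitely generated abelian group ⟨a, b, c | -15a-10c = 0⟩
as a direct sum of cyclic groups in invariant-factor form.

rank_ℚ(R)=1; free=3−1=2
SNF(R) diag = [5] → torsion [5]

Answer: M ≅ ℤ^2 ⊕ ℤ/5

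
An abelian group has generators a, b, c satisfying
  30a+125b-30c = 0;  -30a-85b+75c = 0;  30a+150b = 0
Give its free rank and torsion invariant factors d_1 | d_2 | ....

rank_ℚ(R)=3; free=3−3=0
SNF(R) diag = [5, 15, 30] → torsion [5, 15, 30]

Answer: M ≅ ℤ/5 ⊕ ℤ/15 ⊕ ℤ/30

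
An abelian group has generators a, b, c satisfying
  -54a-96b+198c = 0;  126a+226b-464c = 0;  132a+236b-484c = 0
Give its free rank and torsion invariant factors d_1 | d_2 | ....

Answer: M ≅ ℤ/2 ⊕ ℤ/6 ⊕ ℤ/12

Derivation:
rank_ℚ(R)=3; free=3−3=0
SNF(R) diag = [2, 6, 12] → torsion [2, 6, 12]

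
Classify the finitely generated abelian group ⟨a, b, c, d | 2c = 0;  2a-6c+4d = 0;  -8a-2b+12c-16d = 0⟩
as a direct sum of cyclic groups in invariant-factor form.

rank_ℚ(R)=3; free=4−3=1
SNF(R) diag = [2, 2, 2] → torsion [2, 2, 2]

Answer: M ≅ ℤ^1 ⊕ ℤ/2 ⊕ ℤ/2 ⊕ ℤ/2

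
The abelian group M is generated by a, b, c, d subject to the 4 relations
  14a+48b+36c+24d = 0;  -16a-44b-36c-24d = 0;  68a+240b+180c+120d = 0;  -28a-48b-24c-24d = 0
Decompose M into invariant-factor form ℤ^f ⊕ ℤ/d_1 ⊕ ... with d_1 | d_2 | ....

Answer: M ≅ ℤ/2 ⊕ ℤ/4 ⊕ ℤ/12 ⊕ ℤ/24

Derivation:
rank_ℚ(R)=4; free=4−4=0
SNF(R) diag = [2, 4, 12, 24] → torsion [2, 4, 12, 24]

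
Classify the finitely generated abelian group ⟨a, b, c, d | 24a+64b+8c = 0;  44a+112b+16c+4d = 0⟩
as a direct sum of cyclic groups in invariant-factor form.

Answer: M ≅ ℤ^2 ⊕ ℤ/4 ⊕ ℤ/8

Derivation:
rank_ℚ(R)=2; free=4−2=2
SNF(R) diag = [4, 8] → torsion [4, 8]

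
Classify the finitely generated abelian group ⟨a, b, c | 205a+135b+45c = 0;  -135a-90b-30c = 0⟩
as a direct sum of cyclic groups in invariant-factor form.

rank_ℚ(R)=2; free=3−2=1
SNF(R) diag = [5, 15] → torsion [5, 15]

Answer: M ≅ ℤ^1 ⊕ ℤ/5 ⊕ ℤ/15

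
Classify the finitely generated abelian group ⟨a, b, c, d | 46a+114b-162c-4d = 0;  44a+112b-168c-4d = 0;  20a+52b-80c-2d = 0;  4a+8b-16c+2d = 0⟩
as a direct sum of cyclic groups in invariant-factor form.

Answer: M ≅ ℤ/2 ⊕ ℤ/2 ⊕ ℤ/4 ⊕ ℤ/12

Derivation:
rank_ℚ(R)=4; free=4−4=0
SNF(R) diag = [2, 2, 4, 12] → torsion [2, 2, 4, 12]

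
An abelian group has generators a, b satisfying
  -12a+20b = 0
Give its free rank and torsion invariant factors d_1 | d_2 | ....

Answer: M ≅ ℤ^1 ⊕ ℤ/4

Derivation:
rank_ℚ(R)=1; free=2−1=1
SNF(R) diag = [4] → torsion [4]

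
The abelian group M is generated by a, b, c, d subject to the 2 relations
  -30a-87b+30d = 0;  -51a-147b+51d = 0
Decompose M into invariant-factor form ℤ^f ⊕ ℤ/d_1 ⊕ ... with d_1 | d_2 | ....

Answer: M ≅ ℤ^2 ⊕ ℤ/3 ⊕ ℤ/9

Derivation:
rank_ℚ(R)=2; free=4−2=2
SNF(R) diag = [3, 9] → torsion [3, 9]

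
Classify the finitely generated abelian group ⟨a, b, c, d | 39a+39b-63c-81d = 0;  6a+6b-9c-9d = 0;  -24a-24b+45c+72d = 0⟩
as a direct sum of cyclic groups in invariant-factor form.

rank_ℚ(R)=3; free=4−3=1
SNF(R) diag = [3, 9, 9] → torsion [3, 9, 9]

Answer: M ≅ ℤ^1 ⊕ ℤ/3 ⊕ ℤ/9 ⊕ ℤ/9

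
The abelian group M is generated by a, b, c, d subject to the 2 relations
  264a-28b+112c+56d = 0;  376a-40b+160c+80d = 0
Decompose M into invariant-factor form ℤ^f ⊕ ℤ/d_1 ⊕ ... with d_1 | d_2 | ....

Answer: M ≅ ℤ^2 ⊕ ℤ/4 ⊕ ℤ/8

Derivation:
rank_ℚ(R)=2; free=4−2=2
SNF(R) diag = [4, 8] → torsion [4, 8]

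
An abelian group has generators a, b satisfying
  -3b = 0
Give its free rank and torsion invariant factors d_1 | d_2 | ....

rank_ℚ(R)=1; free=2−1=1
SNF(R) diag = [3] → torsion [3]

Answer: M ≅ ℤ^1 ⊕ ℤ/3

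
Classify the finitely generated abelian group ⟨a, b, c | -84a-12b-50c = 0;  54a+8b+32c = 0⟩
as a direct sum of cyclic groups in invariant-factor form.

rank_ℚ(R)=2; free=3−2=1
SNF(R) diag = [2, 2] → torsion [2, 2]

Answer: M ≅ ℤ^1 ⊕ ℤ/2 ⊕ ℤ/2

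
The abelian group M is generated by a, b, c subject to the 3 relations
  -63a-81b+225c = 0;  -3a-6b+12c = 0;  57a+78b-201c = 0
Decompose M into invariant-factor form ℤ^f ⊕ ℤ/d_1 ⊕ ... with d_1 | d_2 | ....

Answer: M ≅ ℤ/3 ⊕ ℤ/9 ⊕ ℤ/27

Derivation:
rank_ℚ(R)=3; free=3−3=0
SNF(R) diag = [3, 9, 27] → torsion [3, 9, 27]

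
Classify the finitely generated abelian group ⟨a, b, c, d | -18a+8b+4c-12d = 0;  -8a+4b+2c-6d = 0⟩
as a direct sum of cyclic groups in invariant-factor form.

rank_ℚ(R)=2; free=4−2=2
SNF(R) diag = [2, 2] → torsion [2, 2]

Answer: M ≅ ℤ^2 ⊕ ℤ/2 ⊕ ℤ/2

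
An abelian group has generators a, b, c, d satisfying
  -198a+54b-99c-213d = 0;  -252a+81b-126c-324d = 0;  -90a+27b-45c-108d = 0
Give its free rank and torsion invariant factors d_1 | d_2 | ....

rank_ℚ(R)=3; free=4−3=1
SNF(R) diag = [3, 9, 27] → torsion [3, 9, 27]

Answer: M ≅ ℤ^1 ⊕ ℤ/3 ⊕ ℤ/9 ⊕ ℤ/27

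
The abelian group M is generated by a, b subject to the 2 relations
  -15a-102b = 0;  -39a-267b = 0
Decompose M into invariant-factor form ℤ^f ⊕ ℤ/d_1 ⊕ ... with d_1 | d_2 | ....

rank_ℚ(R)=2; free=2−2=0
SNF(R) diag = [3, 9] → torsion [3, 9]

Answer: M ≅ ℤ/3 ⊕ ℤ/9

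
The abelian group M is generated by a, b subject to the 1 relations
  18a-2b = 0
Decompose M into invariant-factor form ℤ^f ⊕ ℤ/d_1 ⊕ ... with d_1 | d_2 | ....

rank_ℚ(R)=1; free=2−1=1
SNF(R) diag = [2] → torsion [2]

Answer: M ≅ ℤ^1 ⊕ ℤ/2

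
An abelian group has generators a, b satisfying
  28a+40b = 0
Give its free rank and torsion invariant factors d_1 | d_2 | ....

rank_ℚ(R)=1; free=2−1=1
SNF(R) diag = [4] → torsion [4]

Answer: M ≅ ℤ^1 ⊕ ℤ/4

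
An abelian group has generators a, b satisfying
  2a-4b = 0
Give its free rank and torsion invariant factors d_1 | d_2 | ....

Answer: M ≅ ℤ^1 ⊕ ℤ/2

Derivation:
rank_ℚ(R)=1; free=2−1=1
SNF(R) diag = [2] → torsion [2]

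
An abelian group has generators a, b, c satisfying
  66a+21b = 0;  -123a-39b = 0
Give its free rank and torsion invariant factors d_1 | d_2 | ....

rank_ℚ(R)=2; free=3−2=1
SNF(R) diag = [3, 3] → torsion [3, 3]

Answer: M ≅ ℤ^1 ⊕ ℤ/3 ⊕ ℤ/3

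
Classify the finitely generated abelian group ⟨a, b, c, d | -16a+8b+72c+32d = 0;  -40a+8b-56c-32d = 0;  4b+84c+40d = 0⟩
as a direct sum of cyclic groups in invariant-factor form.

rank_ℚ(R)=3; free=4−3=1
SNF(R) diag = [4, 8, 16] → torsion [4, 8, 16]

Answer: M ≅ ℤ^1 ⊕ ℤ/4 ⊕ ℤ/8 ⊕ ℤ/16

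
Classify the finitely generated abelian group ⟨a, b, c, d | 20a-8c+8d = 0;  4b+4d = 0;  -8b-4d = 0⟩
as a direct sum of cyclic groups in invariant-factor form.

rank_ℚ(R)=3; free=4−3=1
SNF(R) diag = [4, 4, 4] → torsion [4, 4, 4]

Answer: M ≅ ℤ^1 ⊕ ℤ/4 ⊕ ℤ/4 ⊕ ℤ/4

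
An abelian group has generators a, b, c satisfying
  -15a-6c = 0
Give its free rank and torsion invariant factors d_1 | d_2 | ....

rank_ℚ(R)=1; free=3−1=2
SNF(R) diag = [3] → torsion [3]

Answer: M ≅ ℤ^2 ⊕ ℤ/3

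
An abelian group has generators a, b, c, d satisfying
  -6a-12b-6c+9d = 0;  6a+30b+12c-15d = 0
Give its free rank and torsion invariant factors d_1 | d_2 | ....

Answer: M ≅ ℤ^2 ⊕ ℤ/3 ⊕ ℤ/6

Derivation:
rank_ℚ(R)=2; free=4−2=2
SNF(R) diag = [3, 6] → torsion [3, 6]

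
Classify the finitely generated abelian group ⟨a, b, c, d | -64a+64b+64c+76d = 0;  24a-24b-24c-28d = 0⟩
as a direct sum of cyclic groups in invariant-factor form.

rank_ℚ(R)=2; free=4−2=2
SNF(R) diag = [4, 8] → torsion [4, 8]

Answer: M ≅ ℤ^2 ⊕ ℤ/4 ⊕ ℤ/8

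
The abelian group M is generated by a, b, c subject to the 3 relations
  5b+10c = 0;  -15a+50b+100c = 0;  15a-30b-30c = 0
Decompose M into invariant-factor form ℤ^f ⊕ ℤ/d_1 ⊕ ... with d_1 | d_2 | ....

rank_ℚ(R)=3; free=3−3=0
SNF(R) diag = [5, 15, 30] → torsion [5, 15, 30]

Answer: M ≅ ℤ/5 ⊕ ℤ/15 ⊕ ℤ/30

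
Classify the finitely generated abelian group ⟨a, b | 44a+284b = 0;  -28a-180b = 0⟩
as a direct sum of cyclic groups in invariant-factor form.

Answer: M ≅ ℤ/4 ⊕ ℤ/8

Derivation:
rank_ℚ(R)=2; free=2−2=0
SNF(R) diag = [4, 8] → torsion [4, 8]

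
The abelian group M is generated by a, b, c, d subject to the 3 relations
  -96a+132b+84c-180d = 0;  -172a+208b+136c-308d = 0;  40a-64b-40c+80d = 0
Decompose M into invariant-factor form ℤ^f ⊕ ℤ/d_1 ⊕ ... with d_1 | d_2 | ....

rank_ℚ(R)=3; free=4−3=1
SNF(R) diag = [4, 12, 24] → torsion [4, 12, 24]

Answer: M ≅ ℤ^1 ⊕ ℤ/4 ⊕ ℤ/12 ⊕ ℤ/24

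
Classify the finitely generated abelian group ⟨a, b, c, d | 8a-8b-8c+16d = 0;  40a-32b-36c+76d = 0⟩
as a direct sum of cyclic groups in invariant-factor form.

Answer: M ≅ ℤ^2 ⊕ ℤ/4 ⊕ ℤ/8

Derivation:
rank_ℚ(R)=2; free=4−2=2
SNF(R) diag = [4, 8] → torsion [4, 8]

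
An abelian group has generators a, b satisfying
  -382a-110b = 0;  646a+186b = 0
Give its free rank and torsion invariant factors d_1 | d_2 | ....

rank_ℚ(R)=2; free=2−2=0
SNF(R) diag = [2, 4] → torsion [2, 4]

Answer: M ≅ ℤ/2 ⊕ ℤ/4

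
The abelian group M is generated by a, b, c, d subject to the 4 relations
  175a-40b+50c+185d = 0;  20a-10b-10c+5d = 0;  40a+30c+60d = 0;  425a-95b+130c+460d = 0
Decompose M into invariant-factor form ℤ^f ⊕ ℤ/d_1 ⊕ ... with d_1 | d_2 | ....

Answer: M ≅ ℤ/5 ⊕ ℤ/5 ⊕ ℤ/15 ⊕ ℤ/30

Derivation:
rank_ℚ(R)=4; free=4−4=0
SNF(R) diag = [5, 5, 15, 30] → torsion [5, 5, 15, 30]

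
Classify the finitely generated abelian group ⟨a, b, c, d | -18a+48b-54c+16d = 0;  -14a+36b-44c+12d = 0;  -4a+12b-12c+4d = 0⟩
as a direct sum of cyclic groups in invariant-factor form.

Answer: M ≅ ℤ^1 ⊕ ℤ/2 ⊕ ℤ/2 ⊕ ℤ/4

Derivation:
rank_ℚ(R)=3; free=4−3=1
SNF(R) diag = [2, 2, 4] → torsion [2, 2, 4]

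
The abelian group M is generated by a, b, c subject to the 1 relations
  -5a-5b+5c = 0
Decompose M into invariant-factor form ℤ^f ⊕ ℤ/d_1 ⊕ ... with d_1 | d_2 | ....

rank_ℚ(R)=1; free=3−1=2
SNF(R) diag = [5] → torsion [5]

Answer: M ≅ ℤ^2 ⊕ ℤ/5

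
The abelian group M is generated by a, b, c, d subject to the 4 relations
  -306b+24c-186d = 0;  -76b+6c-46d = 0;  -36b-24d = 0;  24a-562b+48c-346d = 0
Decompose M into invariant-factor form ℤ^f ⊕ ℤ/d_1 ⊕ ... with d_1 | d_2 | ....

Answer: M ≅ ℤ/2 ⊕ ℤ/6 ⊕ ℤ/12 ⊕ ℤ/24

Derivation:
rank_ℚ(R)=4; free=4−4=0
SNF(R) diag = [2, 6, 12, 24] → torsion [2, 6, 12, 24]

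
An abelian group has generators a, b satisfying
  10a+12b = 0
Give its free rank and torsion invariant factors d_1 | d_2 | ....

rank_ℚ(R)=1; free=2−1=1
SNF(R) diag = [2] → torsion [2]

Answer: M ≅ ℤ^1 ⊕ ℤ/2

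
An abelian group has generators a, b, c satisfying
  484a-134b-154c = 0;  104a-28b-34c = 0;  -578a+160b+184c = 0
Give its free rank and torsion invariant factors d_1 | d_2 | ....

rank_ℚ(R)=3; free=3−3=0
SNF(R) diag = [2, 2, 6] → torsion [2, 2, 6]

Answer: M ≅ ℤ/2 ⊕ ℤ/2 ⊕ ℤ/6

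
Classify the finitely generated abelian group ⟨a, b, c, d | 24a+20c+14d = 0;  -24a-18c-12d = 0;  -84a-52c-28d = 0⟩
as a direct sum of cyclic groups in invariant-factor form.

Answer: M ≅ ℤ^1 ⊕ ℤ/2 ⊕ ℤ/6 ⊕ ℤ/12

Derivation:
rank_ℚ(R)=3; free=4−3=1
SNF(R) diag = [2, 6, 12] → torsion [2, 6, 12]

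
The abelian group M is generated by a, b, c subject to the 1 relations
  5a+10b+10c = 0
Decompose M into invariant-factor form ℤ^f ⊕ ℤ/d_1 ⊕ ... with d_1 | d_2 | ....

Answer: M ≅ ℤ^2 ⊕ ℤ/5

Derivation:
rank_ℚ(R)=1; free=3−1=2
SNF(R) diag = [5] → torsion [5]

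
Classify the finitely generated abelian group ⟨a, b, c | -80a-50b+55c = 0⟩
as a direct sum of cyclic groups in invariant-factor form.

rank_ℚ(R)=1; free=3−1=2
SNF(R) diag = [5] → torsion [5]

Answer: M ≅ ℤ^2 ⊕ ℤ/5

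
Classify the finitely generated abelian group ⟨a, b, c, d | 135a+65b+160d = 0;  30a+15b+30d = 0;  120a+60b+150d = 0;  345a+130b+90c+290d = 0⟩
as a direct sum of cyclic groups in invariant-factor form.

Answer: M ≅ ℤ/5 ⊕ ℤ/15 ⊕ ℤ/30 ⊕ ℤ/90

Derivation:
rank_ℚ(R)=4; free=4−4=0
SNF(R) diag = [5, 15, 30, 90] → torsion [5, 15, 30, 90]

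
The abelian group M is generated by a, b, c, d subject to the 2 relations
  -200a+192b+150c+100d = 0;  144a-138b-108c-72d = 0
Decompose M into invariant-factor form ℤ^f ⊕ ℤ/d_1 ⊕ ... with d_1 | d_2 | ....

Answer: M ≅ ℤ^2 ⊕ ℤ/2 ⊕ ℤ/6

Derivation:
rank_ℚ(R)=2; free=4−2=2
SNF(R) diag = [2, 6] → torsion [2, 6]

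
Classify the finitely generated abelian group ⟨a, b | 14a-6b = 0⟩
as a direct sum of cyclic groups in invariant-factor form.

rank_ℚ(R)=1; free=2−1=1
SNF(R) diag = [2] → torsion [2]

Answer: M ≅ ℤ^1 ⊕ ℤ/2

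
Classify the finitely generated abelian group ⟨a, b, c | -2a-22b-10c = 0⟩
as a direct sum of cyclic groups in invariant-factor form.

Answer: M ≅ ℤ^2 ⊕ ℤ/2

Derivation:
rank_ℚ(R)=1; free=3−1=2
SNF(R) diag = [2] → torsion [2]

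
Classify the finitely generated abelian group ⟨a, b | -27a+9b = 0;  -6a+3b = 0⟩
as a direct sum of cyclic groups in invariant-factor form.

Answer: M ≅ ℤ/3 ⊕ ℤ/9

Derivation:
rank_ℚ(R)=2; free=2−2=0
SNF(R) diag = [3, 9] → torsion [3, 9]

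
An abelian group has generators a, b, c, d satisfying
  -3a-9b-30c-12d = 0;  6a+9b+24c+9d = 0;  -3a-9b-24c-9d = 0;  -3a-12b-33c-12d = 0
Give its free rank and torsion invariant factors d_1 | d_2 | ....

Answer: M ≅ ℤ/3 ⊕ ℤ/3 ⊕ ℤ/3 ⊕ ℤ/3

Derivation:
rank_ℚ(R)=4; free=4−4=0
SNF(R) diag = [3, 3, 3, 3] → torsion [3, 3, 3, 3]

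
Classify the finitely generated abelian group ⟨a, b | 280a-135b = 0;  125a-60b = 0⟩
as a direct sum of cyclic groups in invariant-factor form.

Answer: M ≅ ℤ/5 ⊕ ℤ/15

Derivation:
rank_ℚ(R)=2; free=2−2=0
SNF(R) diag = [5, 15] → torsion [5, 15]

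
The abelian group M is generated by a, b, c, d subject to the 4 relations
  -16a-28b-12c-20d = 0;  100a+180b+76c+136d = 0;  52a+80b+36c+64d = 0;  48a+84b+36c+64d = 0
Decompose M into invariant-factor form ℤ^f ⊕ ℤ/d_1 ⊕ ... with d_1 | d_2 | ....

rank_ℚ(R)=4; free=4−4=0
SNF(R) diag = [4, 4, 4, 4] → torsion [4, 4, 4, 4]

Answer: M ≅ ℤ/4 ⊕ ℤ/4 ⊕ ℤ/4 ⊕ ℤ/4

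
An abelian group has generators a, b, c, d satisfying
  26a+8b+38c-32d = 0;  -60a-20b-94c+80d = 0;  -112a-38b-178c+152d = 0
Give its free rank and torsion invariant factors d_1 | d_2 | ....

Answer: M ≅ ℤ^1 ⊕ ℤ/2 ⊕ ℤ/2 ⊕ ℤ/2

Derivation:
rank_ℚ(R)=3; free=4−3=1
SNF(R) diag = [2, 2, 2] → torsion [2, 2, 2]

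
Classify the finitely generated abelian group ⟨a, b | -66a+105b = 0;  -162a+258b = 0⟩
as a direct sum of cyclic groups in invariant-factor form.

Answer: M ≅ ℤ/3 ⊕ ℤ/6

Derivation:
rank_ℚ(R)=2; free=2−2=0
SNF(R) diag = [3, 6] → torsion [3, 6]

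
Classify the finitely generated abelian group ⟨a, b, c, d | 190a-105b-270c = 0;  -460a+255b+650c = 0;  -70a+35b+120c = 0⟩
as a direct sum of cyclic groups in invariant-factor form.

Answer: M ≅ ℤ^1 ⊕ ℤ/5 ⊕ ℤ/10 ⊕ ℤ/10

Derivation:
rank_ℚ(R)=3; free=4−3=1
SNF(R) diag = [5, 10, 10] → torsion [5, 10, 10]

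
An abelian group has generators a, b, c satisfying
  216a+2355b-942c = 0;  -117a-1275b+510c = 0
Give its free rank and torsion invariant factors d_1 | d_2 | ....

Answer: M ≅ ℤ^1 ⊕ ℤ/3 ⊕ ℤ/9

Derivation:
rank_ℚ(R)=2; free=3−2=1
SNF(R) diag = [3, 9] → torsion [3, 9]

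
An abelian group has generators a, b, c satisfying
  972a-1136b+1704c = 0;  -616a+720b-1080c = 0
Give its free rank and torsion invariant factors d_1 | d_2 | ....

rank_ℚ(R)=2; free=3−2=1
SNF(R) diag = [4, 8] → torsion [4, 8]

Answer: M ≅ ℤ^1 ⊕ ℤ/4 ⊕ ℤ/8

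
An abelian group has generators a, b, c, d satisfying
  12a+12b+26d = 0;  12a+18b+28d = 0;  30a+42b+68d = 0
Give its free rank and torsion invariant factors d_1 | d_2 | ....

rank_ℚ(R)=3; free=4−3=1
SNF(R) diag = [2, 6, 6] → torsion [2, 6, 6]

Answer: M ≅ ℤ^1 ⊕ ℤ/2 ⊕ ℤ/6 ⊕ ℤ/6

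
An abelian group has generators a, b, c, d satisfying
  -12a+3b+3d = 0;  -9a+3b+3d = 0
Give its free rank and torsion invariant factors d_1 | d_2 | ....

rank_ℚ(R)=2; free=4−2=2
SNF(R) diag = [3, 3] → torsion [3, 3]

Answer: M ≅ ℤ^2 ⊕ ℤ/3 ⊕ ℤ/3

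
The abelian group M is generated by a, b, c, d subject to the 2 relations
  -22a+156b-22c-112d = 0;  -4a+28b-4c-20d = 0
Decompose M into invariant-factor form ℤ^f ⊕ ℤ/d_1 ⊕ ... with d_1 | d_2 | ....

Answer: M ≅ ℤ^2 ⊕ ℤ/2 ⊕ ℤ/4

Derivation:
rank_ℚ(R)=2; free=4−2=2
SNF(R) diag = [2, 4] → torsion [2, 4]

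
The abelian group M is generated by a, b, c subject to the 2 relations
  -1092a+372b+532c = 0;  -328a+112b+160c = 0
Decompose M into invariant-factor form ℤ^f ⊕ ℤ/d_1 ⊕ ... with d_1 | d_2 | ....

Answer: M ≅ ℤ^1 ⊕ ℤ/4 ⊕ ℤ/8

Derivation:
rank_ℚ(R)=2; free=3−2=1
SNF(R) diag = [4, 8] → torsion [4, 8]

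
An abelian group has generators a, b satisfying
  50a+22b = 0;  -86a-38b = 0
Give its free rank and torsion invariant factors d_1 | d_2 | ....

rank_ℚ(R)=2; free=2−2=0
SNF(R) diag = [2, 4] → torsion [2, 4]

Answer: M ≅ ℤ/2 ⊕ ℤ/4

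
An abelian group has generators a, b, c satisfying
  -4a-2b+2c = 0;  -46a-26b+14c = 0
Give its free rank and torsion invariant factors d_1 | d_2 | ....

rank_ℚ(R)=2; free=3−2=1
SNF(R) diag = [2, 6] → torsion [2, 6]

Answer: M ≅ ℤ^1 ⊕ ℤ/2 ⊕ ℤ/6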